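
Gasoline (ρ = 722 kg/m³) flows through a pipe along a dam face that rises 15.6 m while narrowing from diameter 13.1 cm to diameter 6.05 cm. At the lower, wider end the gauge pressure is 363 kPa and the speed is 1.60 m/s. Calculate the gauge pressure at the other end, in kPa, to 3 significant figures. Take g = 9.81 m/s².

P₂ ≈ 233 kPa

Continuity gives A₁v₁ = A₂v₂, so v₂ = (135 cm²)/(28.7 cm²) × 1.60 m/s = 7.50 m/s.
Bernoulli: P₁ + ½ρv₁² + ρg h₁ = P₂ + ½ρv₂² + ρg h₂, so P₂ = P₁ + ½ρ(v₁² − v₂²) − ρg(h₂ − h₁).
P₂ = 363000 + ½·722·(1.60² − 7.50²) − 722·9.81·(+15.6) = 363000 + (-19400) − (110000) = 233000 Pa.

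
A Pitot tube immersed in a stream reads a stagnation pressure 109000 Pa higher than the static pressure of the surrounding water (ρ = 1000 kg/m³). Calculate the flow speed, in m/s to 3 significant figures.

At the stagnation point the flow is brought to rest, so Bernoulli gives P_stag − P_static = ½ρv².
v = √(2ΔP/ρ) = √(2·109000/1000) = 14.8 m/s.

v ≈ 14.8 m/s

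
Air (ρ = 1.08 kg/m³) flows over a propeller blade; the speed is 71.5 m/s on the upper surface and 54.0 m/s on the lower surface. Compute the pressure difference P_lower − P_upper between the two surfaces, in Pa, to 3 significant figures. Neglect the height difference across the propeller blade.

ΔP = 1190 Pa

With negligible Δh, P + ½ρv² is constant, so P_low − P_up = ½ρ(v_up² − v_low²).
ΔP = ½·1.08·(71.5² − 54.0²) = 1190 Pa.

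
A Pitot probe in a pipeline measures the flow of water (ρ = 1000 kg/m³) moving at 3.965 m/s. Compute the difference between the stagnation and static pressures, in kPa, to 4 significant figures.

Bernoulli between the free stream and the stagnation point: ½ρv² = P_stag − P_static.
ΔP = ½·1000·3.965² = 7861 Pa.

ΔP ≈ 7.861 kPa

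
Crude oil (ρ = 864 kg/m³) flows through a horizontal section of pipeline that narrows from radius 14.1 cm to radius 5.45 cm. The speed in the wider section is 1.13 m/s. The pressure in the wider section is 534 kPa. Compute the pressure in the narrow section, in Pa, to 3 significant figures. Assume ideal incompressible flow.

Mass conservation (A₁v₁ = A₂v₂) gives v₂ = 1.13 × 625/93.3 = 7.56 m/s.
With no height change, Bernoulli's equation is P₁ + ½ρv₁² = P₂ + ½ρv₂².
P₂ = P₁ − ½ρ(v₂² − v₁²) = 534000 − ½·864·(7.56² − 1.13²) = 534000 − 24200 = 510000 Pa.

510000 Pa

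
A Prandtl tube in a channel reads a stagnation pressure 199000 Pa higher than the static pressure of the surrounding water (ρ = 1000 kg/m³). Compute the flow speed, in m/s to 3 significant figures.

At the stagnation point the flow is brought to rest, so Bernoulli gives P_stag − P_static = ½ρv².
v = √(2ΔP/ρ) = √(2·199000/1000) = 19.9 m/s.

v = 19.9 m/s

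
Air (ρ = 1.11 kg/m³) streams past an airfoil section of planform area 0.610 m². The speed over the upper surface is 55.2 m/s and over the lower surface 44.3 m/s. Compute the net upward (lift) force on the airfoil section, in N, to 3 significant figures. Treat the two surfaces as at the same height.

367 N

From P + ½ρv² = const at equal height, P_low − P_up = ½ρ(v_up² − v_low²).
ΔP = ½·1.11·(55.2² − 44.3²) = 602 Pa.
Lift = ΔP · A = 602 × 0.610 = 367 N.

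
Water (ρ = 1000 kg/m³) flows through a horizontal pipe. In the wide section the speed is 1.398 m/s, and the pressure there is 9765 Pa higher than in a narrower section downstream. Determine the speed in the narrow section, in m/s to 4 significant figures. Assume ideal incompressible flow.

Horizontal Bernoulli: P₁ + ½ρv₁² = P₂ + ½ρv₂², so v₂² = v₁² + 2(P₁ − P₂)/ρ.
v₂ = √(1.398² + 2·9765/1000) = √(1.954 + 19.53) = 4.635 m/s.

v₂ ≈ 4.635 m/s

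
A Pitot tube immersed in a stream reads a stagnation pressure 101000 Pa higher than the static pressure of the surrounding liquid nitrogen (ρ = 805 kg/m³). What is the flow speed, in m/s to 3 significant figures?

v ≈ 15.8 m/s

The dynamic pressure equals the rise in static pressure at the stagnation point: ΔP = ½ρv².
v = √(2ΔP/ρ) = √(2·101000/805) = 15.8 m/s.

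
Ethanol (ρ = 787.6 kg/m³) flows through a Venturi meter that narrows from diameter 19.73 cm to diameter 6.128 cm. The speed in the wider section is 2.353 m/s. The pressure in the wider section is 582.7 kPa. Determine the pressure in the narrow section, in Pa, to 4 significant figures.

350600 Pa

The volume flow rate is constant, so v₂ = (A₁/A₂)v₁ = (305.7/29.49)·2.353 = 24.39 m/s.
The pipe is horizontal, so Bernoulli reduces to P₁ + ½ρv₁² = P₂ + ½ρv₂².
P₂ = P₁ − ½ρ(v₂² − v₁²) = 582700 − ½·787.6·(24.39² − 2.353²) = 582700 − 232100 = 350600 Pa.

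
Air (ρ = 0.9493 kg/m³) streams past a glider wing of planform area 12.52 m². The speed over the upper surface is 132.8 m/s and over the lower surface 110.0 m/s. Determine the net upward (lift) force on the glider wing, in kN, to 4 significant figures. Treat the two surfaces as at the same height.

32.90 kN

With equal heights on the two surfaces, Bernoulli gives P_lower − P_upper = ½ρ(v_upper² − v_lower²).
ΔP = ½·0.9493·(132.8² − 110.0²) = 2628 Pa.
Lift = ΔP · A = 2628 × 12.52 = 32900 N.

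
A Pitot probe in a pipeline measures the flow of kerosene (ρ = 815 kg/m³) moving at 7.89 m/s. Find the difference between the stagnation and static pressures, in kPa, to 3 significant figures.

At the stagnation point the flow is brought to rest, so Bernoulli gives P_stag − P_static = ½ρv².
ΔP = ½·815·7.89² = 25400 Pa.

25.4 kPa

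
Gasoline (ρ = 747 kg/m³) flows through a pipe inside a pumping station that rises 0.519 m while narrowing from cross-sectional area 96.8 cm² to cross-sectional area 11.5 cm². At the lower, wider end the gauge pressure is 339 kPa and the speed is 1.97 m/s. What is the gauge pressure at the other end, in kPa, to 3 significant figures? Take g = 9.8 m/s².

By continuity, v₂ = v₁·A₁/A₂ = 1.97·(96.8/11.5) = 16.6 m/s.
Applying Bernoulli between the two ends and solving for P₂: P₂ = P₁ + ½ρ(v₁² − v₂²) − ρgΔh.
P₂ = 339000 + ½·747·(1.97² − 16.6²) − 747·9.8·(+0.519) = 339000 + (-101000) − (3800) = 234000 Pa.

234 kPa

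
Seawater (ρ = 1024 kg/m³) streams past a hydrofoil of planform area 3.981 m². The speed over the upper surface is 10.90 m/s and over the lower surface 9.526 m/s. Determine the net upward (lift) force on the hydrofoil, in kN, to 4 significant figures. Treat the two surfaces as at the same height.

F ≈ 57.20 kN

With equal heights on the two surfaces, Bernoulli gives P_lower − P_upper = ½ρ(v_upper² − v_lower²).
ΔP = ½·1024·(10.90² − 9.526²) = 14370 Pa.
Lift = ΔP · A = 14370 × 3.981 = 57200 N.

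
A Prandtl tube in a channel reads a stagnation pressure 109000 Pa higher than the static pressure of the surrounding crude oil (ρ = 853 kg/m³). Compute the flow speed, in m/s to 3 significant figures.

At the stagnation point the flow is brought to rest, so Bernoulli gives P_stag − P_static = ½ρv².
v = √(2ΔP/ρ) = √(2·109000/853) = 16.0 m/s.

16.0 m/s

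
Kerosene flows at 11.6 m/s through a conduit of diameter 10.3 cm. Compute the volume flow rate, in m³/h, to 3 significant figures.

Q = A·v = 0.00833 m² × 11.6 m/s = 0.0967 m³/s.
Converting: 0.0967 m³/s × 3600 = 348 m³/h.

Q ≈ 348 m³/h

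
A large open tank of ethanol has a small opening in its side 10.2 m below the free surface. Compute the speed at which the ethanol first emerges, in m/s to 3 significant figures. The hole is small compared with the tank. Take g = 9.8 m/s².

14.1 m/s

Torricelli's result v = √(2gh) gives v = √(2·9.8·10.2) = 14.1 m/s.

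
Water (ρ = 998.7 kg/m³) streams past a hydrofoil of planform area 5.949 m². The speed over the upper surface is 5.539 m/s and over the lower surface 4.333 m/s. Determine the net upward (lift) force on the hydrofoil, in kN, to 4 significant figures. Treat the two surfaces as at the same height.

From P + ½ρv² = const at equal height, P_low − P_up = ½ρ(v_up² − v_low²).
ΔP = ½·998.7·(5.539² − 4.333²) = 5945 Pa.
Lift = ΔP · A = 5945 × 5.949 = 35370 N.

F ≈ 35.37 kN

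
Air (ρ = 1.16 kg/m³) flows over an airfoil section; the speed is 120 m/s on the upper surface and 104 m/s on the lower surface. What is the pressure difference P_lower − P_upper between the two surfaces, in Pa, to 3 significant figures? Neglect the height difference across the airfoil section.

2080 Pa

With negligible Δh, P + ½ρv² is constant, so P_low − P_up = ½ρ(v_up² − v_low²).
ΔP = ½·1.16·(120² − 104²) = 2080 Pa.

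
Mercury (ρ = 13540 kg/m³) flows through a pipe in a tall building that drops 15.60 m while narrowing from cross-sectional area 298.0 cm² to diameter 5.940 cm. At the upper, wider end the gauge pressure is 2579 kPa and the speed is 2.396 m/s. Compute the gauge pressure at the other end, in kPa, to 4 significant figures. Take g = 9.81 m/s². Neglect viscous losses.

The volume flow rate is constant, so v₂ = (A₁/A₂)v₁ = (298.0/27.71)·2.396 = 25.77 m/s.
Energy conservation along the streamline gives P₂ = P₁ − ½ρ(v₂² − v₁²) − ρg(h₂ − h₁).
P₂ = 2579000 + ½·13540·(2.396² − 25.77²) − 13540·9.81·(−15.60) = 2579000 + (-4456000) − (-2072000) = 195600 Pa.

P₂ = 195.6 kPa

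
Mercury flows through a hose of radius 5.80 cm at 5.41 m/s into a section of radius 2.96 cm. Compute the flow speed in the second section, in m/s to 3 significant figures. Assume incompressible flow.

Continuity gives A₁v₁ = A₂v₂, so v₂ = (106 cm²)/(27.5 cm²) × 5.41 m/s = 20.8 m/s.

v₂ ≈ 20.8 m/s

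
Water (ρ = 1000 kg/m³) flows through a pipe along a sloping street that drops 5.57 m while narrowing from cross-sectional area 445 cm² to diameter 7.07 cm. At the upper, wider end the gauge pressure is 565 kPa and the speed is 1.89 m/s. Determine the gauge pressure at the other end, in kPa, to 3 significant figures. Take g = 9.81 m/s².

P₂ ≈ 392 kPa

Continuity gives A₁v₁ = A₂v₂, so v₂ = (445 cm²)/(39.3 cm²) × 1.89 m/s = 21.4 m/s.
Bernoulli: P₁ + ½ρv₁² + ρg h₁ = P₂ + ½ρv₂² + ρg h₂, so P₂ = P₁ + ½ρ(v₁² − v₂²) − ρg(h₂ − h₁).
P₂ = 565000 + ½·1000·(1.89² − 21.4²) − 1000·9.81·(−5.57) = 565000 + (-228000) − (-54600) = 392000 Pa.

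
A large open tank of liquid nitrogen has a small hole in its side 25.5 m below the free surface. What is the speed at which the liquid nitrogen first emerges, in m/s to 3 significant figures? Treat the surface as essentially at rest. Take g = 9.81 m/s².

With the surface at rest and both surface and jet at atmospheric pressure, Bernoulli gives ρg h = ½ρv², so v = √(2gh) = √(2·9.81·25.5) = 22.4 m/s.

v ≈ 22.4 m/s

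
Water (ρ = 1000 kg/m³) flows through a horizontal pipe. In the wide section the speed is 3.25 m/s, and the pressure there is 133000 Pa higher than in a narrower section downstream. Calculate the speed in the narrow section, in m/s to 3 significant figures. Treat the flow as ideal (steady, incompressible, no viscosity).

v₂ = 16.6 m/s

With h₁ = h₂, rearranging Bernoulli gives v₂ = √(v₁² + 2ΔP/ρ).
v₂ = √(3.25² + 2·133000/1000) = √(10.6 + 266) = 16.6 m/s.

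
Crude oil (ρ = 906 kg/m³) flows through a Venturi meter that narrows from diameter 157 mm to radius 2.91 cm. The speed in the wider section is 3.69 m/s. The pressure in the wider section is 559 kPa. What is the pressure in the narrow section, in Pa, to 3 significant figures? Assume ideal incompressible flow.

239000 Pa

Continuity gives A₁v₁ = A₂v₂, so v₂ = (194 cm²)/(26.6 cm²) × 3.69 m/s = 26.9 m/s.
Bernoulli (h₁ = h₂): P₁ − P₂ = ½ρ(v₂² − v₁²).
P₂ = P₁ − ½ρ(v₂² − v₁²) = 559000 − ½·906·(26.9² − 3.69²) = 559000 − 320000 = 239000 Pa.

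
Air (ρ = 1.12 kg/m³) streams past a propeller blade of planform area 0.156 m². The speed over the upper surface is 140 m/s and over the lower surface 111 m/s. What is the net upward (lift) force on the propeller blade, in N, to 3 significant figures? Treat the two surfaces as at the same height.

With equal heights on the two surfaces, Bernoulli gives P_lower − P_upper = ½ρ(v_upper² − v_lower²).
ΔP = ½·1.12·(140² − 111²) = 4080 Pa.
Lift = ΔP · A = 4080 × 0.156 = 636 N.

F = 636 N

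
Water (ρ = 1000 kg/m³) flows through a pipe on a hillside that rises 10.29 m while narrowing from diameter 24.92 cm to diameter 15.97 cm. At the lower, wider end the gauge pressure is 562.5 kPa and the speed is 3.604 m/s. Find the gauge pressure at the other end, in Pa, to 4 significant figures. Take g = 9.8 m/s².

P₂ = 429600 Pa

The volume flow rate is constant, so v₂ = (A₁/A₂)v₁ = (487.7/200.3)·3.604 = 8.775 m/s.
Applying Bernoulli between the two ends and solving for P₂: P₂ = P₁ + ½ρ(v₁² − v₂²) − ρgΔh.
P₂ = 562500 + ½·1000·(3.604² − 8.775²) − 1000·9.8·(+10.29) = 562500 + (-32010) − (100800) = 429600 Pa.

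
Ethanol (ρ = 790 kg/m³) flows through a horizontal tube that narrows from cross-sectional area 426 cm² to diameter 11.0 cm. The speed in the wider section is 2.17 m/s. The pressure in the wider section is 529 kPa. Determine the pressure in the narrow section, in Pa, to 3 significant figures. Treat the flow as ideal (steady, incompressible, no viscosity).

The volume flow rate is constant, so v₂ = (A₁/A₂)v₁ = (426/95.0)·2.17 = 9.73 m/s.
With no height change, Bernoulli's equation is P₁ + ½ρv₁² = P₂ + ½ρv₂².
P₂ = P₁ − ½ρ(v₂² − v₁²) = 529000 − ½·790·(9.73² − 2.17²) = 529000 − 35500 = 493000 Pa.

P₂ ≈ 493000 Pa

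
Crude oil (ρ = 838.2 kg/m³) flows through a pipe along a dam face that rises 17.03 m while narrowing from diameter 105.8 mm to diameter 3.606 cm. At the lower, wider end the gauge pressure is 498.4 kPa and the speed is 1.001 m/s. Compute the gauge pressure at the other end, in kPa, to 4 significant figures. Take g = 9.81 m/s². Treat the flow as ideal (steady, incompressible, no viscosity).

P₂ ≈ 327.7 kPa

Mass conservation (A₁v₁ = A₂v₂) gives v₂ = 1.001 × 87.91/10.21 = 8.617 m/s.
Applying Bernoulli between the two ends and solving for P₂: P₂ = P₁ + ½ρ(v₁² − v₂²) − ρgΔh.
P₂ = 498400 + ½·838.2·(1.001² − 8.617²) − 838.2·9.81·(+17.03) = 498400 + (-30700) − (140000) = 327700 Pa.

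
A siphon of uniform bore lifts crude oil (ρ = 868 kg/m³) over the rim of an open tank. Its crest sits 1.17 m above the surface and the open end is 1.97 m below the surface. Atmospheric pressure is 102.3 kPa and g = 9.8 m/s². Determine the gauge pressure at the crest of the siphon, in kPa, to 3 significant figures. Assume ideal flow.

P_gauge = -26.7 kPa

Bernoulli surface→outlet gives ½v² = g·h_out, so v = √(2·9.8·1.97) = 6.21 m/s.
The bore is uniform, so the speed at the crest is the same v. Bernoulli surface→crest: P_atm = P_top + ½ρv² + ρg·h_top.
P_top = 102300 − ½·868·6.21² − 868·9.8·1.17 = 75600 Pa. So P_gauge = P_top − P_atm = -26700 Pa.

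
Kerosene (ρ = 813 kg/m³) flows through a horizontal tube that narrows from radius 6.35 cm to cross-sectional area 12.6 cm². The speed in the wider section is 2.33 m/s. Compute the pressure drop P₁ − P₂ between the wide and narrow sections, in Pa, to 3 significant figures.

221000 Pa

Continuity gives A₁v₁ = A₂v₂, so v₂ = (127 cm²)/(12.6 cm²) × 2.33 m/s = 23.4 m/s.
Bernoulli (h₁ = h₂): P₁ − P₂ = ½ρ(v₂² − v₁²).
P₁ − P₂ = ½·813·(23.4² − 2.33²) = ½·813·543 = 221000 Pa.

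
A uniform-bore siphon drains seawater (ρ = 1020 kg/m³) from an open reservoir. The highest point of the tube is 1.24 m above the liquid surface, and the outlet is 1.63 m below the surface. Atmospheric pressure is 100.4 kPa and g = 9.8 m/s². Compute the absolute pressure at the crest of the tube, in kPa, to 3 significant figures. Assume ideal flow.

The outlet speed comes from Torricelli: v = √(2g·1.63) = 5.65 m/s.
With constant cross-section the crest speed equals v; applying Bernoulli from the surface up to the crest, P_top = P_atm − ½ρv² − ρg·h_top.
P_top = 100400 − ½·1020·5.65² − 1020·9.8·1.24 = 71700 Pa.

P_top ≈ 71.7 kPa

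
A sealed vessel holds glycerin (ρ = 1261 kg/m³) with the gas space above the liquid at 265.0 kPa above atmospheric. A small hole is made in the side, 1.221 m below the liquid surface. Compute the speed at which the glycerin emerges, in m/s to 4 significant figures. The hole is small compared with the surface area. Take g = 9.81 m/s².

Take point 1 at the surface (v₁ ≈ 0) and point 2 at the hole (at atmospheric pressure). Bernoulli: P₁ + ρg h = P_atm + ½ρv₂².
With P₁ − P_atm = 265000 Pa, v₂ = √(2gh + 2ΔP/ρ) = √(2·9.81·1.221 + 2·265000/1261) = 21.08 m/s.

21.08 m/s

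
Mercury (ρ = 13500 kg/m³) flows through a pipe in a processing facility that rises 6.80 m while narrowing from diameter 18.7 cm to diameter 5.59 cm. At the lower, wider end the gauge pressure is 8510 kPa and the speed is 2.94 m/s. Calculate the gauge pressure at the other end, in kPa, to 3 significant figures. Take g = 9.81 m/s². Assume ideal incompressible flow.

Mass conservation (A₁v₁ = A₂v₂) gives v₂ = 2.94 × 275/24.5 = 32.9 m/s.
Bernoulli: P₁ + ½ρv₁² + ρg h₁ = P₂ + ½ρv₂² + ρg h₂, so P₂ = P₁ + ½ρ(v₁² − v₂²) − ρg(h₂ − h₁).
P₂ = 8510000 + ½·13500·(2.94² − 32.9²) − 13500·9.81·(+6.80) = 8510000 + (-7250000) − (901000) = 361000 Pa.

P₂ ≈ 361 kPa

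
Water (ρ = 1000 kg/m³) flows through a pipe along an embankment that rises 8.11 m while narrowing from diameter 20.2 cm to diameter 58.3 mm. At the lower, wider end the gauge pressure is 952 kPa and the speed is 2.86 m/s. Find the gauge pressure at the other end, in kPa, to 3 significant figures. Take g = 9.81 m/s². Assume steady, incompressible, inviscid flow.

Continuity gives A₁v₁ = A₂v₂, so v₂ = (320 cm²)/(26.7 cm²) × 2.86 m/s = 34.3 m/s.
Bernoulli: P₁ + ½ρv₁² + ρg h₁ = P₂ + ½ρv₂² + ρg h₂, so P₂ = P₁ + ½ρ(v₁² − v₂²) − ρg(h₂ − h₁).
P₂ = 952000 + ½·1000·(2.86² − 34.3²) − 1000·9.81·(+8.11) = 952000 + (-585000) − (79600) = 287000 Pa.

287 kPa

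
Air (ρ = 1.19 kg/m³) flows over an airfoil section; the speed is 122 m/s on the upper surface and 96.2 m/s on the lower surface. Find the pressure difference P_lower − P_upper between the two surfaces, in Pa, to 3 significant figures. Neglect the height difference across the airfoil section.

ΔP = 3350 Pa

The pressure is lower where the speed is higher: ΔP = ½ρ(v_up² − v_low²).
ΔP = ½·1.19·(122² − 96.2²) = 3350 Pa.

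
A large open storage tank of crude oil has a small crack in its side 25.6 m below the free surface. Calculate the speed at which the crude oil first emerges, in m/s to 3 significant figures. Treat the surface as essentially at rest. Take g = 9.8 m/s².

The surface is effectively still and both ends are open, so ½v² = gh and v = √(2·9.8·25.6) = 22.4 m/s.

22.4 m/s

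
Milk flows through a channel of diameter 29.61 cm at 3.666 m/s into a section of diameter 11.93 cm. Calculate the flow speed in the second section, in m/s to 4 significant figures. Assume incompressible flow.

Mass conservation (A₁v₁ = A₂v₂) gives v₂ = 3.666 × 688.6/111.8 = 22.58 m/s.

v₂ = 22.58 m/s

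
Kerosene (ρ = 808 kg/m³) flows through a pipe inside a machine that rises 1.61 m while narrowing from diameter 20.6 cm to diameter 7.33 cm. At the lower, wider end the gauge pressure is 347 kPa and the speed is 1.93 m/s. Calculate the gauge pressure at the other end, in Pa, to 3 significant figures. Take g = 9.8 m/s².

By continuity, v₂ = v₁·A₁/A₂ = 1.93·(333/42.2) = 15.2 m/s.
Applying Bernoulli between the two ends and solving for P₂: P₂ = P₁ + ½ρ(v₁² − v₂²) − ρgΔh.
P₂ = 347000 + ½·808·(1.93² − 15.2²) − 808·9.8·(+1.61) = 347000 + (-92400) − (12700) = 242000 Pa.

P₂ ≈ 242000 Pa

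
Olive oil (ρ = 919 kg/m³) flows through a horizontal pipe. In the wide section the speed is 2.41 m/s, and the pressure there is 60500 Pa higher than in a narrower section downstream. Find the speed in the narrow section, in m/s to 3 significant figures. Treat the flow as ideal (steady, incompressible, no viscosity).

Along the level pipe P + ½ρv² is conserved, hence v₂² = v₁² + 2(P₁ − P₂)/ρ.
v₂ = √(2.41² + 2·60500/919) = √(5.81 + 132) = 11.7 m/s.

11.7 m/s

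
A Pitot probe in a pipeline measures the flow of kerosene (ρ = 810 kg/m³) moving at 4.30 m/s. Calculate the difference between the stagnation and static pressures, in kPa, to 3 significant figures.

Bernoulli between the free stream and the stagnation point: ½ρv² = P_stag − P_static.
ΔP = ½·810·4.30² = 7490 Pa.

ΔP ≈ 7.49 kPa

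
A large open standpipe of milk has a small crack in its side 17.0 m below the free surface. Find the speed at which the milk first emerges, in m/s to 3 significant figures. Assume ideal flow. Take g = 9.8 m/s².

v = 18.3 m/s

Bernoulli from surface to hole (P equal, v_surface ≈ 0): v = √(2gh) = √(2×9.8×17.0) = 18.3 m/s.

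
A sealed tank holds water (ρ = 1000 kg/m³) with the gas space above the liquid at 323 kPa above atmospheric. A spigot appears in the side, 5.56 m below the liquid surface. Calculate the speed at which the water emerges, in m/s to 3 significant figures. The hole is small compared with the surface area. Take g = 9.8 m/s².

Take point 1 at the surface (v₁ ≈ 0) and point 2 at the hole (at atmospheric pressure). Bernoulli: P₁ + ρg h = P_atm + ½ρv₂².
With P₁ − P_atm = 323000 Pa, v₂ = √(2gh + 2ΔP/ρ) = √(2·9.8·5.56 + 2·323000/1000) = 27.5 m/s.

v ≈ 27.5 m/s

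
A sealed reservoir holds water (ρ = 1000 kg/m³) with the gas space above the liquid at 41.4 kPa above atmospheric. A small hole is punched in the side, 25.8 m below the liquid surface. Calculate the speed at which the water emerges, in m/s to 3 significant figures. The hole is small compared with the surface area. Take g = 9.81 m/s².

v ≈ 24.3 m/s

Take point 1 at the surface (v₁ ≈ 0) and point 2 at the hole (at atmospheric pressure). Bernoulli: P₁ + ρg h = P_atm + ½ρv₂².
With P₁ − P_atm = 41400 Pa, v₂ = √(2gh + 2ΔP/ρ) = √(2·9.81·25.8 + 2·41400/1000) = 24.3 m/s.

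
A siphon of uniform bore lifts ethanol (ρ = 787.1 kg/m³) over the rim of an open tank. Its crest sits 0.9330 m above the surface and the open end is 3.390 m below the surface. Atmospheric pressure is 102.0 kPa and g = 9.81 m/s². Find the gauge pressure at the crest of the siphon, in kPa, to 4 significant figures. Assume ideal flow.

P_gauge = -33.38 kPa

Bernoulli surface→outlet gives ½v² = g·h_out, so v = √(2·9.81·3.390) = 8.155 m/s.
With constant cross-section the crest speed equals v; applying Bernoulli from the surface up to the crest, P_top = P_atm − ½ρv² − ρg·h_top.
P_top = 102000 − ½·787.1·8.155² − 787.1·9.81·0.9330 = 68620 Pa. So P_gauge = P_top − P_atm = -33380 Pa.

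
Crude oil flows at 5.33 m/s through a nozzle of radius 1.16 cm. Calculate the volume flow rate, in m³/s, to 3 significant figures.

Q = A·v = 0.000423 m² × 5.33 m/s = 0.00225 m³/s.

Q ≈ 0.00225 m³/s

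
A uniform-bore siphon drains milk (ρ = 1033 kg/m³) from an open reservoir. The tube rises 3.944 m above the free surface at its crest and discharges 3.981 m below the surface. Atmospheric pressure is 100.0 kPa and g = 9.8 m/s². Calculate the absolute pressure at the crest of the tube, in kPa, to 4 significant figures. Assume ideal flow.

P_top ≈ 19.77 kPa

From the surface to the outlet (both open to atmosphere, surface at rest): v = √(2g·h_out) = √(2·9.8·3.981) = 8.833 m/s.
With constant cross-section the crest speed equals v; applying Bernoulli from the surface up to the crest, P_top = P_atm − ½ρv² − ρg·h_top.
P_top = 100000 − ½·1033·8.833² − 1033·9.8·3.944 = 19770 Pa.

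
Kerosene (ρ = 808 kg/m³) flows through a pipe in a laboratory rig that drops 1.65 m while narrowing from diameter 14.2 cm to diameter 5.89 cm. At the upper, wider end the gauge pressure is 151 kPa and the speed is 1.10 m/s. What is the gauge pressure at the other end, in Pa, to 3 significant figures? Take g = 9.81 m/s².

By continuity, v₂ = v₁·A₁/A₂ = 1.10·(158/27.2) = 6.39 m/s.
Energy conservation along the streamline gives P₂ = P₁ − ½ρ(v₂² − v₁²) − ρg(h₂ − h₁).
P₂ = 151000 + ½·808·(1.10² − 6.39²) − 808·9.81·(−1.65) = 151000 + (-16000) − (-13100) = 148000 Pa.

P₂ = 148000 Pa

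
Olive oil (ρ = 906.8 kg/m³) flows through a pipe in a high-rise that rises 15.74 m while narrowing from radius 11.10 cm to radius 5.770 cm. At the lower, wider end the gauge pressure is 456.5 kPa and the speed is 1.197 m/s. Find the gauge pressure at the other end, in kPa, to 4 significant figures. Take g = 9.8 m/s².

P₂ ≈ 308.4 kPa

By continuity, v₂ = v₁·A₁/A₂ = 1.197·(387.1/104.6) = 4.430 m/s.
Bernoulli: P₁ + ½ρv₁² + ρg h₁ = P₂ + ½ρv₂² + ρg h₂, so P₂ = P₁ + ½ρ(v₁² − v₂²) − ρg(h₂ − h₁).
P₂ = 456500 + ½·906.8·(1.197² − 4.430²) − 906.8·9.8·(+15.74) = 456500 + (-8248) − (139900) = 308400 Pa.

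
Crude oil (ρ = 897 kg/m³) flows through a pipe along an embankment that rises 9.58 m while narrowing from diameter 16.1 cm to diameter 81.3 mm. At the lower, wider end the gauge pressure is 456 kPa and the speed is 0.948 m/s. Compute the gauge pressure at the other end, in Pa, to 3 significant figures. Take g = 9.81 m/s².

Continuity gives A₁v₁ = A₂v₂, so v₂ = (204 cm²)/(51.9 cm²) × 0.948 m/s = 3.72 m/s.
Energy conservation along the streamline gives P₂ = P₁ − ½ρ(v₂² − v₁²) − ρg(h₂ − h₁).
P₂ = 456000 + ½·897·(0.948² − 3.72²) − 897·9.81·(+9.58) = 456000 + (-5800) − (84300) = 366000 Pa.

366000 Pa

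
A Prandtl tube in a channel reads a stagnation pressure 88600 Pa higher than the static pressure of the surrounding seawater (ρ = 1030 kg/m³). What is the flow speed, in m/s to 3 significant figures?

Bernoulli between the free stream and the stagnation point: ½ρv² = P_stag − P_static.
v = √(2ΔP/ρ) = √(2·88600/1030) = 13.1 m/s.

v ≈ 13.1 m/s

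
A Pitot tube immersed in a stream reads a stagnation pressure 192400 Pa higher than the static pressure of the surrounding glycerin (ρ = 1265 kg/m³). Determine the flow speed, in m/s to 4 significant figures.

v ≈ 17.44 m/s

Bernoulli between the free stream and the stagnation point: ½ρv² = P_stag − P_static.
v = √(2ΔP/ρ) = √(2·192400/1265) = 17.44 m/s.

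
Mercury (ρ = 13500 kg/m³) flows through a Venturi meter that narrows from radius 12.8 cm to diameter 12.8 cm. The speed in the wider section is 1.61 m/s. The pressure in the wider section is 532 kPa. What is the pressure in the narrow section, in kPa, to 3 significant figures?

Mass conservation (A₁v₁ = A₂v₂) gives v₂ = 1.61 × 515/129 = 6.44 m/s.
The pipe is horizontal, so Bernoulli reduces to P₁ + ½ρv₁² = P₂ + ½ρv₂².
P₂ = P₁ − ½ρ(v₂² − v₁²) = 532000 − ½·13500·(6.44² − 1.61²) = 532000 − 262000 = 270000 Pa.

P₂ ≈ 270 kPa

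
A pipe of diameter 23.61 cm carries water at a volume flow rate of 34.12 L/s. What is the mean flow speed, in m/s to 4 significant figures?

v ≈ 0.7793 m/s

Q = 34.12 L/s = 0.03412 m³/s.
v = Q/A = 0.03412 / 0.04378 = 0.7793 m/s.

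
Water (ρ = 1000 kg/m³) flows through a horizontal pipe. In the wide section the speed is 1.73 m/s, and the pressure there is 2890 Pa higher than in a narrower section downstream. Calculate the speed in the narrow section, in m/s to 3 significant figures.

2.96 m/s

Along the level pipe P + ½ρv² is conserved, hence v₂² = v₁² + 2(P₁ − P₂)/ρ.
v₂ = √(1.73² + 2·2890/1000) = √(2.99 + 5.78) = 2.96 m/s.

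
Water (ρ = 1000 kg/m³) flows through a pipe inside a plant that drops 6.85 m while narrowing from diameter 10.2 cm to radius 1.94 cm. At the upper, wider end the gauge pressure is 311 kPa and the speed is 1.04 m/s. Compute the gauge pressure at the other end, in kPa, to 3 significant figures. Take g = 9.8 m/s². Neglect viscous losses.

By continuity, v₂ = v₁·A₁/A₂ = 1.04·(81.7/11.8) = 7.19 m/s.
Energy conservation along the streamline gives P₂ = P₁ − ½ρ(v₂² − v₁²) − ρg(h₂ − h₁).
P₂ = 311000 + ½·1000·(1.04² − 7.19²) − 1000·9.8·(−6.85) = 311000 + (-25300) − (-67100) = 353000 Pa.

353 kPa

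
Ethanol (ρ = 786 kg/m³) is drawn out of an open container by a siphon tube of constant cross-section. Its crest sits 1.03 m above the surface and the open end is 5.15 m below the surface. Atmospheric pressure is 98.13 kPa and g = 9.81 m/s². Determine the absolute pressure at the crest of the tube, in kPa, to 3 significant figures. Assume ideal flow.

The outlet speed comes from Torricelli: v = √(2g·5.15) = 10.1 m/s.
Continuity keeps v the same throughout the tube; from surface to crest, P_atm + 0 = P_top + ½ρv² + ρg·h_top.
P_top = 98130 − ½·786·10.1² − 786·9.81·1.03 = 50500 Pa.

P_top = 50.5 kPa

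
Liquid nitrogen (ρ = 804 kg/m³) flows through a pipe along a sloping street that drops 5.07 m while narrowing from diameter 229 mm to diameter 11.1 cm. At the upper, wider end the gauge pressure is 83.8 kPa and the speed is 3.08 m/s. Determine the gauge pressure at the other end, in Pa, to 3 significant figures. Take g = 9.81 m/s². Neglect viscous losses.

By continuity, v₂ = v₁·A₁/A₂ = 3.08·(412/96.8) = 13.1 m/s.
Bernoulli: P₁ + ½ρv₁² + ρg h₁ = P₂ + ½ρv₂² + ρg h₂, so P₂ = P₁ + ½ρ(v₁² − v₂²) − ρg(h₂ − h₁).
P₂ = 83800 + ½·804·(3.08² − 13.1²) − 804·9.81·(−5.07) = 83800 + (-65300) − (-40000) = 58500 Pa.

P₂ ≈ 58500 Pa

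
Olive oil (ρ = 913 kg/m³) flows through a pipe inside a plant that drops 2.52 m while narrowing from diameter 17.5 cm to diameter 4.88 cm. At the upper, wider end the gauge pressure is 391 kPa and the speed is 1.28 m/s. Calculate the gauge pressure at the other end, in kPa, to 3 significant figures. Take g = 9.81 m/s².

Mass conservation (A₁v₁ = A₂v₂) gives v₂ = 1.28 × 241/18.7 = 16.5 m/s.
Applying Bernoulli between the two ends and solving for P₂: P₂ = P₁ + ½ρ(v₁² − v₂²) − ρgΔh.
P₂ = 391000 + ½·913·(1.28² − 16.5²) − 913·9.81·(−2.52) = 391000 + (-123000) − (-22600) = 291000 Pa.

P₂ = 291 kPa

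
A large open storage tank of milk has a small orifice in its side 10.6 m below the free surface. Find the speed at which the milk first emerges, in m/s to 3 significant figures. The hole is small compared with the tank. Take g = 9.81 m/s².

14.4 m/s

With the surface at rest and both surface and jet at atmospheric pressure, Bernoulli gives ρg h = ½ρv², so v = √(2gh) = √(2·9.81·10.6) = 14.4 m/s.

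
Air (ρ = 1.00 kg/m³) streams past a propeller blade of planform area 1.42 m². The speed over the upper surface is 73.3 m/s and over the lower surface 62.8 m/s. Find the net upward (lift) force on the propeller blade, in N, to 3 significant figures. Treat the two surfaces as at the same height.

The faster flow above has the lower pressure; Bernoulli (same height) gives ΔP = ½ρ(v_up² − v_low²).
ΔP = ½·1.00·(73.3² − 62.8²) = 715 Pa.
Lift = ΔP · A = 715 × 1.42 = 1010 N.

F ≈ 1010 N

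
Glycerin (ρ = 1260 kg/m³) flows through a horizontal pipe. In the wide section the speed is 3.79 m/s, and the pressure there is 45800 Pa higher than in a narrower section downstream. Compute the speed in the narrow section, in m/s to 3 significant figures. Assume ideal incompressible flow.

v₂ ≈ 9.33 m/s

Horizontal Bernoulli: P₁ + ½ρv₁² = P₂ + ½ρv₂², so v₂² = v₁² + 2(P₁ − P₂)/ρ.
v₂ = √(3.79² + 2·45800/1260) = √(14.4 + 72.7) = 9.33 m/s.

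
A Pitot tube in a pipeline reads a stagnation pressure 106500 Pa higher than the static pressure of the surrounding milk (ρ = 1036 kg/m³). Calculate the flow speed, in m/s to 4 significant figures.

14.34 m/s

At the stagnation point the flow is brought to rest, so Bernoulli gives P_stag − P_static = ½ρv².
v = √(2ΔP/ρ) = √(2·106500/1036) = 14.34 m/s.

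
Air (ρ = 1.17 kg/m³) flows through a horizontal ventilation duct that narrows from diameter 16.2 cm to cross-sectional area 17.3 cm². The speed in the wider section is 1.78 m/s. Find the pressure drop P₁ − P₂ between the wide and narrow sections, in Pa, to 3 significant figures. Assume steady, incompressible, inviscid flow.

ΔP ≈ 261 Pa

Mass conservation (A₁v₁ = A₂v₂) gives v₂ = 1.78 × 206/17.3 = 21.2 m/s.
The pipe is horizontal, so Bernoulli reduces to P₁ + ½ρv₁² = P₂ + ½ρv₂².
P₁ − P₂ = ½·1.17·(21.2² − 1.78²) = ½·1.17·447 = 261 Pa.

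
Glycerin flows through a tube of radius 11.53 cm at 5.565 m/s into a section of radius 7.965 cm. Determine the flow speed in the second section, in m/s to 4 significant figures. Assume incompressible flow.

v₂ ≈ 11.66 m/s

The volume flow rate is constant, so v₂ = (A₁/A₂)v₁ = (417.6/199.3)·5.565 = 11.66 m/s.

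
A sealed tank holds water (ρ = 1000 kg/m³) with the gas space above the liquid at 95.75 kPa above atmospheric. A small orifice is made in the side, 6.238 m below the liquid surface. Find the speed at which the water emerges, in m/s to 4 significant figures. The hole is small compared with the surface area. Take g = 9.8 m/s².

v ≈ 17.71 m/s

Take point 1 at the surface (v₁ ≈ 0) and point 2 at the hole (at atmospheric pressure). Bernoulli: P₁ + ρg h = P_atm + ½ρv₂².
With P₁ − P_atm = 95750 Pa, v₂ = √(2gh + 2ΔP/ρ) = √(2·9.8·6.238 + 2·95750/1000) = 17.71 m/s.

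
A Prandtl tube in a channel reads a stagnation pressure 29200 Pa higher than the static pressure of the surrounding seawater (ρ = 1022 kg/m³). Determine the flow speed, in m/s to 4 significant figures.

At the stagnation point the flow is brought to rest, so Bernoulli gives P_stag − P_static = ½ρv².
v = √(2ΔP/ρ) = √(2·29200/1022) = 7.559 m/s.

v ≈ 7.559 m/s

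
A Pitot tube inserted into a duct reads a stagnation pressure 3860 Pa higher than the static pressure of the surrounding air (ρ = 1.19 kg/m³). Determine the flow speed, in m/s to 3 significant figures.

Bernoulli between the free stream and the stagnation point: ½ρv² = P_stag − P_static.
v = √(2ΔP/ρ) = √(2·3860/1.19) = 80.5 m/s.

80.5 m/s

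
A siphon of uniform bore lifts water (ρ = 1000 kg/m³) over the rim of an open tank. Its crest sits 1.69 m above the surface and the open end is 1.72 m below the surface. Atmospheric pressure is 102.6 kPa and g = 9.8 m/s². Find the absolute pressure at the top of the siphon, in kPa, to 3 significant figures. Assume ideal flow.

Bernoulli surface→outlet gives ½v² = g·h_out, so v = √(2·9.8·1.72) = 5.81 m/s.
Continuity keeps v the same throughout the tube; from surface to crest, P_atm + 0 = P_top + ½ρv² + ρg·h_top.
P_top = 102600 − ½·1000·5.81² − 1000·9.8·1.69 = 69200 Pa.

P_top ≈ 69.2 kPa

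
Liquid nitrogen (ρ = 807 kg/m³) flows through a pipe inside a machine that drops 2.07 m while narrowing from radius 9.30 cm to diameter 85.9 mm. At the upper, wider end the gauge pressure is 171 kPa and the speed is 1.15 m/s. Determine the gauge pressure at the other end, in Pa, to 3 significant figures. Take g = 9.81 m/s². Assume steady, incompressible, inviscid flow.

P₂ = 176000 Pa

Mass conservation (A₁v₁ = A₂v₂) gives v₂ = 1.15 × 272/58.0 = 5.39 m/s.
Bernoulli: P₁ + ½ρv₁² + ρg h₁ = P₂ + ½ρv₂² + ρg h₂, so P₂ = P₁ + ½ρ(v₁² − v₂²) − ρg(h₂ − h₁).
P₂ = 171000 + ½·807·(1.15² − 5.39²) − 807·9.81·(−2.07) = 171000 + (-11200) − (-16400) = 176000 Pa.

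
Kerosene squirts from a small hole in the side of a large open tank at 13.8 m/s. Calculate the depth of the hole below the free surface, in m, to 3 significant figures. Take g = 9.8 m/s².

h ≈ 9.72 m

Torricelli: v = √(2gh), so h = v²/(2g).
h = 13.8²/(2·9.8) = 190/19.60 = 9.72 m.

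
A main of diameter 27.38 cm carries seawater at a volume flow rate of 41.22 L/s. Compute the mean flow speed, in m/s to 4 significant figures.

v = 0.7001 m/s

Q = 41.22 L/s = 0.04122 m³/s.
v = Q/A = 0.04122 / 0.05888 = 0.7001 m/s.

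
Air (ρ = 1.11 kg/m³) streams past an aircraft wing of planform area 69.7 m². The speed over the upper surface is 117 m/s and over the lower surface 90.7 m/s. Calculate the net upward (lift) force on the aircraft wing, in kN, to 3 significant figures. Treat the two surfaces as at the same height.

F ≈ 211 kN

With equal heights on the two surfaces, Bernoulli gives P_lower − P_upper = ½ρ(v_upper² − v_lower²).
ΔP = ½·1.11·(117² − 90.7²) = 3030 Pa.
Lift = ΔP · A = 3030 × 69.7 = 211000 N.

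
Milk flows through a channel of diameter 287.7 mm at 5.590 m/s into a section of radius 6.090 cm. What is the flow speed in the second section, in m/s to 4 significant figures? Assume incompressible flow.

The volume flow rate is constant, so v₂ = (A₁/A₂)v₁ = (650.1/116.5)·5.590 = 31.19 m/s.

v₂ ≈ 31.19 m/s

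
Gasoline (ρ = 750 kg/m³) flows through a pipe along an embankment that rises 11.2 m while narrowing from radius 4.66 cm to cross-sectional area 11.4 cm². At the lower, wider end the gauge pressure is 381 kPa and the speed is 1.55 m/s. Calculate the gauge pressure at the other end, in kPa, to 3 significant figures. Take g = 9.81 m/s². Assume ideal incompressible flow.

By continuity, v₂ = v₁·A₁/A₂ = 1.55·(68.2/11.4) = 9.28 m/s.
Energy conservation along the streamline gives P₂ = P₁ − ½ρ(v₂² − v₁²) − ρg(h₂ − h₁).
P₂ = 381000 + ½·750·(1.55² − 9.28²) − 750·9.81·(+11.2) = 381000 + (-31400) − (82400) = 267000 Pa.

P₂ ≈ 267 kPa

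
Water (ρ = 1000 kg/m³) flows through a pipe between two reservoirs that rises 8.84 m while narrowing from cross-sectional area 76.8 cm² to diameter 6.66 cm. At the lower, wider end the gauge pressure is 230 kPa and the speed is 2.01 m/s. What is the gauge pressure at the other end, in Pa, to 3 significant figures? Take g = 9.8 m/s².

By continuity, v₂ = v₁·A₁/A₂ = 2.01·(76.8/34.8) = 4.43 m/s.
Energy conservation along the streamline gives P₂ = P₁ − ½ρ(v₂² − v₁²) − ρg(h₂ − h₁).
P₂ = 230000 + ½·1000·(2.01² − 4.43²) − 1000·9.8·(+8.84) = 230000 + (-7800) − (86600) = 136000 Pa.

136000 Pa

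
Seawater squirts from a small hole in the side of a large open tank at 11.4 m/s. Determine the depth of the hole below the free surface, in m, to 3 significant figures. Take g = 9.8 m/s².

h ≈ 6.63 m

Inverting v = √(2gh) gives h = v² / 2g.
h = 11.4²/(2·9.8) = 130/19.60 = 6.63 m.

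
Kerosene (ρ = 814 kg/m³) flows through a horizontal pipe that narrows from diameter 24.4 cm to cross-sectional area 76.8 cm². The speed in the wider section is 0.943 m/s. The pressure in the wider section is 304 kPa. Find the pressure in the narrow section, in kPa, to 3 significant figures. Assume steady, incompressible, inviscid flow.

P₂ ≈ 291 kPa

Mass conservation (A₁v₁ = A₂v₂) gives v₂ = 0.943 × 468/76.8 = 5.74 m/s.
Bernoulli (h₁ = h₂): P₁ − P₂ = ½ρ(v₂² − v₁²).
P₂ = P₁ − ½ρ(v₂² − v₁²) = 304000 − ½·814·(5.74² − 0.943²) = 304000 − 13100 = 291000 Pa.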